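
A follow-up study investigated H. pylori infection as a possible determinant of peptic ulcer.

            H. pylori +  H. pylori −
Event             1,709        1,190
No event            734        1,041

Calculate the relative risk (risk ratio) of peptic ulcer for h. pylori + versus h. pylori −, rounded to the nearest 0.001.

1.312

Reading the table with exposure as columns: a = 1709 (H. pylori +, case), b = 734 (H. pylori +, non-case), c = 1190 (H. pylori −, case), d = 1041.
Risk in exposed = 1709/2443 = 0.69955; risk in unexposed = 1190/2231 = 0.53339.
RR = 0.69955 / 0.53339 = 1.31151
The risk among the exposed is 1.31 times that among the unexposed.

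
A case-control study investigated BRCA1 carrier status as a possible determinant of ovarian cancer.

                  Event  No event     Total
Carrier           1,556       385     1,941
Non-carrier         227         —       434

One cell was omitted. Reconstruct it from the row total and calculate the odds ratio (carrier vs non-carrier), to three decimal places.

The missing cell is in the unexposed row: 434 − 227 = 207.
So a = 1556, b = 385, c = 227, d = 207.
OR = (a·d)/(b·c) = (1556 × 207) / (385 × 227) = 322092 / 87395 = 3.68547

3.685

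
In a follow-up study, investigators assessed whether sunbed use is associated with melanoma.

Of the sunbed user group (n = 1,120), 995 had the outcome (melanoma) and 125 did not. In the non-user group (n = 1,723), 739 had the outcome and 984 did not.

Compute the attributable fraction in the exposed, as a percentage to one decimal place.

From the description: a = 995, b = 125, c = 739, d = 984.
Risk in exposed = 995/1120 = 0.88839; risk in unexposed = 739/1723 = 0.42890.
RR = 0.88839/0.42890 = 2.07131
AR% = (RR − 1)/RR × 100 = (2.07131 − 1)/2.07131 × 100 = 51.7215%

51.7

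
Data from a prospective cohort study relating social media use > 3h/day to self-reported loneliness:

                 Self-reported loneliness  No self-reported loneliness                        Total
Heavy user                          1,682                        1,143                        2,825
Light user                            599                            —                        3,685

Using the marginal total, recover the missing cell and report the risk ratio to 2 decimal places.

3.66

The missing cell is in the unexposed row: 3685 − 599 = 3086.
So a = 1682, b = 1143, c = 599, d = 3086.
RR = [a/(a+b)] / [c/(c+d)] = (1682/2825) / (599/3685) = 0.59540/0.16255 = 3.66284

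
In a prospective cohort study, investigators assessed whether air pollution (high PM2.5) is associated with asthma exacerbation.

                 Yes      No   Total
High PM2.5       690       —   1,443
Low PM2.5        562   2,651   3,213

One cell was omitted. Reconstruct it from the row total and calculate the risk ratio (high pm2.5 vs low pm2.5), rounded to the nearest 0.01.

The missing cell is in the exposed row: 1443 − 690 = 753.
So a = 690, b = 753, c = 562, d = 2651.
RR = [a/(a+b)] / [c/(c+d)] = (690/1443) / (562/3213) = 0.47817/0.17491 = 2.73374

2.73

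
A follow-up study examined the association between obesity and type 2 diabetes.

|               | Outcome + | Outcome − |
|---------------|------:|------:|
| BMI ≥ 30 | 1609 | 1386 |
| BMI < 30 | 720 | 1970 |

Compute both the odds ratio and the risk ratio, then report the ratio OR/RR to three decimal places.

1.583

Cells: a = 1609, b = 1386, c = 720, d = 1970.
OR = (1609·1970)/(1386·720) = 3169730/997920 = 3.17634
Risk in exposed = 1609/2995 = 0.53723; risk in unexposed = 720/2690 = 0.26766; RR = 2.00715
OR/RR = 3.17634 / 2.00715 = 1.58251
The outcome is not rare, so the OR lies further from 1 than the RR.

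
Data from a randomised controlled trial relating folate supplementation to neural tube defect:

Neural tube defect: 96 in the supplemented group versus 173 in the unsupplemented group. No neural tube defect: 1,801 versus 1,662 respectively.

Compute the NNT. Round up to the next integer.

23

Risk in treated group = 96/1897 = 0.05061; risk in control = 173/1835 = 0.09428.
Absolute risk reduction = 0.09428 − 0.05061 = 0.04367
NNT = 1 / ARR = 1 / 0.04367 = 22.898 → round up → 23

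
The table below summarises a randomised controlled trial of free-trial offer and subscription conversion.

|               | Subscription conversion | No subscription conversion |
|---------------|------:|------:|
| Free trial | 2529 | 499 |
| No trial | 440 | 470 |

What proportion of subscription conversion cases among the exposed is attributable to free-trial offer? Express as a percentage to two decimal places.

Cells: a = 2529, b = 499, c = 440, d = 470.
Risk in exposed = 2529/3028 = 0.83520; risk in unexposed = 440/910 = 0.48352.
RR = 0.83520/0.48352 = 1.72736
AR% = (RR − 1)/RR × 100 = (1.72736 − 1)/1.72736 × 100 = 42.1080%

42.11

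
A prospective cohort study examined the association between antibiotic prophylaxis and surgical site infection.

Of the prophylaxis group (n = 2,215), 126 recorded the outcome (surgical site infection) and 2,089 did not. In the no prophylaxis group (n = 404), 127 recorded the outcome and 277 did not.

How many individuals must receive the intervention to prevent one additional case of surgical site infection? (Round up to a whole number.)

Risk in treated group = 126/2215 = 0.05688; risk in control = 127/404 = 0.31436.
Absolute risk reduction = 0.31436 − 0.05688 = 0.25747
NNT = 1 / ARR = 1 / 0.25747 = 3.884 → round up → 4

4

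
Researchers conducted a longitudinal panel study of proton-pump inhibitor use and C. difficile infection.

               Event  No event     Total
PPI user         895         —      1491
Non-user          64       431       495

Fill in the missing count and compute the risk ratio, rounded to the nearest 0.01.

4.64

The missing cell is in the exposed row: 1491 − 895 = 596.
So a = 895, b = 596, c = 64, d = 431.
RR = [a/(a+b)] / [c/(c+d)] = (895/1491) / (64/495) = 0.60027/0.12929 = 4.64270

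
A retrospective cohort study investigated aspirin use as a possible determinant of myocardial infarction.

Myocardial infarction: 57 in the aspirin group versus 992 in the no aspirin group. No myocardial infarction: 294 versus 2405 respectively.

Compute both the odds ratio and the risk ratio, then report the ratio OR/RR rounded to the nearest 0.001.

0.845

From the description: a = 57, b = 294, c = 992, d = 2405.
OR = (57·2405)/(294·992) = 137085/291648 = 0.47004
Risk in exposed = 57/351 = 0.16239; risk in unexposed = 992/3397 = 0.29202; RR = 0.55610
OR/RR = 0.47004 / 0.55610 = 0.84524
The outcome is not rare, so the OR lies further from 1 than the RR.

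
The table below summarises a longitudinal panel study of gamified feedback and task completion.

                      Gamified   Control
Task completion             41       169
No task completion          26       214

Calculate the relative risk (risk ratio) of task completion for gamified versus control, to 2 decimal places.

Reading the table with exposure as columns: a = 41 (Gamified, case), b = 26 (Gamified, non-case), c = 169 (Control, case), d = 214.
Risk in exposed = 41/67 = 0.61194; risk in unexposed = 169/383 = 0.44125.
RR = 0.61194 / 0.44125 = 1.38682
The risk among the exposed is 1.39 times that among the unexposed.

1.39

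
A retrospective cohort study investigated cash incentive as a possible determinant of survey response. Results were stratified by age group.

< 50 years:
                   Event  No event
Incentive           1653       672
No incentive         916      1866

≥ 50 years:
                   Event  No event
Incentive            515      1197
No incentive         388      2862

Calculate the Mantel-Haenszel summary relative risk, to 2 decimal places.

2.25

RR_MH = Σ(aᵢ·n₀ᵢ/nᵢ) / Σ(cᵢ·n₁ᵢ/nᵢ), with n₁ᵢ = aᵢ+bᵢ (exposed), n₀ᵢ = cᵢ+dᵢ (unexposed), nᵢ = n₁ᵢ+n₀ᵢ.
Stratum 1 (< 50 years): n₁ = 2325, n₀ = 2782, n = 5107; a·n₀/n = 1653·2782/5107 = 900.4594; c·n₁/n = 916·2325/5107 = 417.0159
Stratum 2 (≥ 50 years): n₁ = 1712, n₀ = 3250, n = 4962; a·n₀/n = 515·3250/4962 = 337.3136; c·n₁/n = 388·1712/4962 = 133.8686
RR_MH = (900.4594 + 337.3136) / (417.0159 + 133.8686) = 1237.7730 / 550.8845 = 2.24688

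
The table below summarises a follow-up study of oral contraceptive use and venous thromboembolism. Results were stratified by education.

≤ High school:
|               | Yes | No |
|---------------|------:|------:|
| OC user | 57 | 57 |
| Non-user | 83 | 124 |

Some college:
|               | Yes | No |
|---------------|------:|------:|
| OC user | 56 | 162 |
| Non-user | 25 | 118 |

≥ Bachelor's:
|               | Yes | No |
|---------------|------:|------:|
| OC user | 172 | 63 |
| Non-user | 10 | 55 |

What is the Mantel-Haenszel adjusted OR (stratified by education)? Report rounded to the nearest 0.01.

2.56

OR_MH = Σ(aᵢdᵢ/nᵢ) / Σ(bᵢcᵢ/nᵢ), where nᵢ is the stratum total.
Stratum 1 (≤ High school): n = 321; a·d/n = 57·124/321 = 22.0187; b·c/n = 57·83/321 = 14.7383
Stratum 2 (Some college): n = 361; a·d/n = 56·118/361 = 18.3047; b·c/n = 162·25/361 = 11.2188
Stratum 3 (≥ Bachelor's): n = 300; a·d/n = 172·55/300 = 31.5333; b·c/n = 63·10/300 = 2.1000
OR_MH = (22.0187 + 18.3047 + 31.5333) / (14.7383 + 11.2188 + 2.1000) = 71.8567 / 28.0572 = 2.56108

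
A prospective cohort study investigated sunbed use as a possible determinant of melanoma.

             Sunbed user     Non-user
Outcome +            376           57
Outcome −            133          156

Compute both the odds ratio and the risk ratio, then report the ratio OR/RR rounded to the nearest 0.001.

2.803

Reading the table with exposure as columns: a = 376 (Sunbed user, case), b = 133 (Sunbed user, non-case), c = 57 (Non-user, case), d = 156.
OR = (376·156)/(133·57) = 58656/7581 = 7.73724
Risk in exposed = 376/509 = 0.73870; risk in unexposed = 57/213 = 0.26761; RR = 2.76042
OR/RR = 7.73724 / 2.76042 = 2.80292
The outcome is not rare, so the OR lies further from 1 than the RR.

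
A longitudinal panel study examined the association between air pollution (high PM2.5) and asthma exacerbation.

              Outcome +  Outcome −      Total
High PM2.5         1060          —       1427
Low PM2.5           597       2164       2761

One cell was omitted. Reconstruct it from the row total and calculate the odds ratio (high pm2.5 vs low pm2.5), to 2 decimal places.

10.47

The missing cell is in the exposed row: 1427 − 1060 = 367.
So a = 1060, b = 367, c = 597, d = 2164.
OR = (a·d)/(b·c) = (1060 × 2164) / (367 × 597) = 2293840 / 219099 = 10.46942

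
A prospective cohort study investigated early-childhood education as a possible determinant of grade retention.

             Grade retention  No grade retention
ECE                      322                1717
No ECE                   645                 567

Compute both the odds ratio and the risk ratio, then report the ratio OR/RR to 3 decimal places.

0.556

Cells: a = 322, b = 1717, c = 645, d = 567.
OR = (322·567)/(1717·645) = 182574/1107465 = 0.16486
Risk in exposed = 322/2039 = 0.15792; risk in unexposed = 645/1212 = 0.53218; RR = 0.29674
OR/RR = 0.16486 / 0.29674 = 0.55556
The outcome is not rare, so the OR lies further from 1 than the RR.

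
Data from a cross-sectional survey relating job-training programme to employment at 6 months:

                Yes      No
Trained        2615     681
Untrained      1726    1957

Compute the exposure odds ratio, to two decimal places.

Cells: a = 2615, b = 681, c = 1726, d = 1957.
OR = (a·d)/(b·c) = (2615 × 1957) / (681 × 1726) = 5117555 / 1175406 = 4.35386
The odds of employment at 6 months are about 4.35 times as high in the trained group.

4.35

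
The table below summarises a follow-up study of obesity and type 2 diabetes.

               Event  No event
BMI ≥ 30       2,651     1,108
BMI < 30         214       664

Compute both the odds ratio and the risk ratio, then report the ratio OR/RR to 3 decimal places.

Cells: a = 2651, b = 1108, c = 214, d = 664.
OR = (2651·664)/(1108·214) = 1760264/237112 = 7.42377
Risk in exposed = 2651/3759 = 0.70524; risk in unexposed = 214/878 = 0.24374; RR = 2.89346
OR/RR = 7.42377 / 2.89346 = 2.56570
The outcome is not rare, so the OR lies further from 1 than the RR.

2.566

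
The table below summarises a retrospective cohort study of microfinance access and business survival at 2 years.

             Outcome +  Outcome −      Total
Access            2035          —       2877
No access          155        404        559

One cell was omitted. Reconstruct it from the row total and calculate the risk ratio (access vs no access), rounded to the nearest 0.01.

The missing cell is in the exposed row: 2877 − 2035 = 842.
So a = 2035, b = 842, c = 155, d = 404.
RR = [a/(a+b)] / [c/(c+d)] = (2035/2877) / (155/559) = 0.70733/0.27728 = 2.55097

2.55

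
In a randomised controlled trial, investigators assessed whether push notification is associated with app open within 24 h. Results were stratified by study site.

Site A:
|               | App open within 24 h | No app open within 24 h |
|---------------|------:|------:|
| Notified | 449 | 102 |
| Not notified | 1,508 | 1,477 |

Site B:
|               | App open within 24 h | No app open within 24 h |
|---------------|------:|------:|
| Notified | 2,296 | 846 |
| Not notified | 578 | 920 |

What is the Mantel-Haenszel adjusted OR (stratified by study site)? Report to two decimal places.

OR_MH = Σ(aᵢdᵢ/nᵢ) / Σ(bᵢcᵢ/nᵢ), where nᵢ is the stratum total.
Stratum 1 (Site A): n = 3536; a·d/n = 449·1477/3536 = 187.5489; b·c/n = 102·1508/3536 = 43.5000
Stratum 2 (Site B): n = 4640; a·d/n = 2296·920/4640 = 455.2414; b·c/n = 846·578/4640 = 105.3853
OR_MH = (187.5489 + 455.2414) / (43.5000 + 105.3853) = 642.7903 / 148.8853 = 4.31735

4.32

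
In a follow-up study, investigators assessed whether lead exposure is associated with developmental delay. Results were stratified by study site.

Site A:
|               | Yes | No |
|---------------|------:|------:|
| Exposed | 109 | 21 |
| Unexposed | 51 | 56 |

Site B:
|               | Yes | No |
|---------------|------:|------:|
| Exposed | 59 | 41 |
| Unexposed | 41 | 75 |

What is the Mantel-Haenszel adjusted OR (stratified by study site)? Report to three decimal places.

3.759

OR_MH = Σ(aᵢdᵢ/nᵢ) / Σ(bᵢcᵢ/nᵢ), where nᵢ is the stratum total.
Stratum 1 (Site A): n = 237; a·d/n = 109·56/237 = 25.7553; b·c/n = 21·51/237 = 4.5190
Stratum 2 (Site B): n = 216; a·d/n = 59·75/216 = 20.4861; b·c/n = 41·41/216 = 7.7824
OR_MH = (25.7553 + 20.4861) / (4.5190 + 7.7824) = 46.2414 / 12.3014 = 3.75904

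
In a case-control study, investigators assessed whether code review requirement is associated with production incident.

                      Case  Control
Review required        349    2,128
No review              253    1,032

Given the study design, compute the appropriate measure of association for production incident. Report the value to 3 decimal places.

Cells: a = 349, b = 2128, c = 253, d = 1032.
This is a case-control study: participants were sampled on outcome status, so risks in the source population cannot be estimated directly — relative risk is not valid here. The odds ratio is the appropriate measure.
OR = (a·d)/(b·c) = (349 × 1032) / (2128 × 253) = 360168 / 538384 = 0.66898

0.669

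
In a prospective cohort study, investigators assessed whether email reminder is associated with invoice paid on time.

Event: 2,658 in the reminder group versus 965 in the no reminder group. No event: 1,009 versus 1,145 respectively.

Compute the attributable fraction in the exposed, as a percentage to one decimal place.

36.9

From the description: a = 2658, b = 1009, c = 965, d = 1145.
Risk in exposed = 2658/3667 = 0.72484; risk in unexposed = 965/2110 = 0.45735.
RR = 0.72484/0.45735 = 1.58489
AR% = (RR − 1)/RR × 100 = (1.58489 − 1)/1.58489 × 100 = 36.9042%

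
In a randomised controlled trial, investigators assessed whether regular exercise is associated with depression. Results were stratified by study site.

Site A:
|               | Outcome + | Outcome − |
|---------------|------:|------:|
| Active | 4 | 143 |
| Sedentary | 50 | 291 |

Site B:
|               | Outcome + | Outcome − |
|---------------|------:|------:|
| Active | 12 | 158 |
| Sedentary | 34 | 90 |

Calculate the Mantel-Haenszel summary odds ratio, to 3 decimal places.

0.184

OR_MH = Σ(aᵢdᵢ/nᵢ) / Σ(bᵢcᵢ/nᵢ), where nᵢ is the stratum total.
Stratum 1 (Site A): n = 488; a·d/n = 4·291/488 = 2.3852; b·c/n = 143·50/488 = 14.6516
Stratum 2 (Site B): n = 294; a·d/n = 12·90/294 = 3.6735; b·c/n = 158·34/294 = 18.2721
OR_MH = (2.3852 + 3.6735) / (14.6516 + 18.2721) = 6.0587 / 32.9237 = 0.18402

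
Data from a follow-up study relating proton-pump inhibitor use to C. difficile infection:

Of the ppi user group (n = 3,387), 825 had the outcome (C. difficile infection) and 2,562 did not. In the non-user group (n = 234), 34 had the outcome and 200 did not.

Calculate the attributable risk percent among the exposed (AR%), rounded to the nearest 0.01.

From the description: a = 825, b = 2562, c = 34, d = 200.
Risk in exposed = 825/3387 = 0.24358; risk in unexposed = 34/234 = 0.14530.
RR = 0.24358/0.14530 = 1.67639
AR% = (RR − 1)/RR × 100 = (1.67639 − 1)/1.67639 × 100 = 40.3481%

40.35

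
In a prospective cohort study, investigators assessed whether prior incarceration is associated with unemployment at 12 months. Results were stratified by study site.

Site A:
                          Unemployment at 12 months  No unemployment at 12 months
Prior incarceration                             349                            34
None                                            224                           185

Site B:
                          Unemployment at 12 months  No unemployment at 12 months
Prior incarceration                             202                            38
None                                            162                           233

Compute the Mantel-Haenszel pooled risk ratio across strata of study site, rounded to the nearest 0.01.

RR_MH = Σ(aᵢ·n₀ᵢ/nᵢ) / Σ(cᵢ·n₁ᵢ/nᵢ), with n₁ᵢ = aᵢ+bᵢ (exposed), n₀ᵢ = cᵢ+dᵢ (unexposed), nᵢ = n₁ᵢ+n₀ᵢ.
Stratum 1 (Site A): n₁ = 383, n₀ = 409, n = 792; a·n₀/n = 349·409/792 = 180.2285; c·n₁/n = 224·383/792 = 108.3232
Stratum 2 (Site B): n₁ = 240, n₀ = 395, n = 635; a·n₀/n = 202·395/635 = 125.6535; c·n₁/n = 162·240/635 = 61.2283
RR_MH = (180.2285 + 125.6535) / (108.3232 + 61.2283) = 305.8821 / 169.5516 = 1.80407

1.80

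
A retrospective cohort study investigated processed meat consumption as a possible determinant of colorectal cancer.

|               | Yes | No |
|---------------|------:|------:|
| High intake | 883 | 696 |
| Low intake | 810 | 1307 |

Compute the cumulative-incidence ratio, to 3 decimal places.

Cells: a = 883, b = 696, c = 810, d = 1307.
Risk in exposed = 883/1579 = 0.55921; risk in unexposed = 810/2117 = 0.38262.
RR = 0.55921 / 0.38262 = 1.46155
The risk among the exposed is 1.46 times that among the unexposed.

1.462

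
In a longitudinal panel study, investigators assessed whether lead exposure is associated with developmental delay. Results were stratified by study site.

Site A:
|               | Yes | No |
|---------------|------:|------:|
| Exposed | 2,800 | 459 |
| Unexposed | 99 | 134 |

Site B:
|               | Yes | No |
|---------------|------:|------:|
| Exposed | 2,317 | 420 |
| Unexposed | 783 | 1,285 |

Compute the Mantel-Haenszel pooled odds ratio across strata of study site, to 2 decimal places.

8.93

OR_MH = Σ(aᵢdᵢ/nᵢ) / Σ(bᵢcᵢ/nᵢ), where nᵢ is the stratum total.
Stratum 1 (Site A): n = 3492; a·d/n = 2800·134/3492 = 107.4456; b·c/n = 459·99/3492 = 13.0129
Stratum 2 (Site B): n = 4805; a·d/n = 2317·1285/4805 = 619.6348; b·c/n = 420·783/4805 = 68.4412
OR_MH = (107.4456 + 619.6348) / (13.0129 + 68.4412) = 727.0803 / 81.4541 = 8.92626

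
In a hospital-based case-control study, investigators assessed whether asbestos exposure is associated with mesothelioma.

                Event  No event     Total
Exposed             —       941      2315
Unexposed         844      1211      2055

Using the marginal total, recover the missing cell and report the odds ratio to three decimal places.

2.095

The missing cell is in the exposed row: 2315 − 941 = 1374.
So a = 1374, b = 941, c = 844, d = 1211.
OR = (a·d)/(b·c) = (1374 × 1211) / (941 × 844) = 1663914 / 794204 = 2.09507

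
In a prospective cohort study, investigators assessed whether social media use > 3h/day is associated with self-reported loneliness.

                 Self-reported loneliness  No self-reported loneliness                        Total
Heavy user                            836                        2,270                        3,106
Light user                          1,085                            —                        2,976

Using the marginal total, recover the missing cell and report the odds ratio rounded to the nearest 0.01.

0.64

The missing cell is in the unexposed row: 2976 − 1085 = 1891.
So a = 836, b = 2270, c = 1085, d = 1891.
OR = (a·d)/(b·c) = (836 × 1891) / (2270 × 1085) = 1580876 / 2462950 = 0.64186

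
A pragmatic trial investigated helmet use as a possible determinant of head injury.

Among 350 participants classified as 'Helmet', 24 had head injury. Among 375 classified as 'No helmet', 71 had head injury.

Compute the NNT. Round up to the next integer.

9

Risk in treated group = 24/350 = 0.06857; risk in control = 71/375 = 0.18933.
Absolute risk reduction = 0.18933 − 0.06857 = 0.12076
NNT = 1 / ARR = 1 / 0.12076 = 8.281 → round up → 9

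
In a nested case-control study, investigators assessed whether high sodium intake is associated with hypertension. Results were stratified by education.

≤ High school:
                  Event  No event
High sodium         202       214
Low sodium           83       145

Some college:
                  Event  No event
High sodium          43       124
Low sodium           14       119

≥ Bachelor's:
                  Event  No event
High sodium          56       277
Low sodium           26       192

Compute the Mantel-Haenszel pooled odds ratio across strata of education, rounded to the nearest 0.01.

OR_MH = Σ(aᵢdᵢ/nᵢ) / Σ(bᵢcᵢ/nᵢ), where nᵢ is the stratum total.
Stratum 1 (≤ High school): n = 644; a·d/n = 202·145/644 = 45.4814; b·c/n = 214·83/644 = 27.5807
Stratum 2 (Some college): n = 300; a·d/n = 43·119/300 = 17.0567; b·c/n = 124·14/300 = 5.7867
Stratum 3 (≥ Bachelor's): n = 551; a·d/n = 56·192/551 = 19.5136; b·c/n = 277·26/551 = 13.0708
OR_MH = (45.4814 + 17.0567 + 19.5136) / (27.5807 + 5.7867 + 13.0708) = 82.0516 / 46.4382 = 1.76690

1.77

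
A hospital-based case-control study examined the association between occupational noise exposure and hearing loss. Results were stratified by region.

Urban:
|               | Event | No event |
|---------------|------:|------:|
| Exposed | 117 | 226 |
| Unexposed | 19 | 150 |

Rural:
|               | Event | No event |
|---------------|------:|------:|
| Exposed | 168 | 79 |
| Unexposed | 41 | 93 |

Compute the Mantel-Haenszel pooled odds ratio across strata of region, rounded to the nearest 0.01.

4.46

OR_MH = Σ(aᵢdᵢ/nᵢ) / Σ(bᵢcᵢ/nᵢ), where nᵢ is the stratum total.
Stratum 1 (Urban): n = 512; a·d/n = 117·150/512 = 34.2773; b·c/n = 226·19/512 = 8.3867
Stratum 2 (Rural): n = 381; a·d/n = 168·93/381 = 41.0079; b·c/n = 79·41/381 = 8.5013
OR_MH = (34.2773 + 41.0079) / (8.3867 + 8.5013) = 75.2852 / 16.8880 = 4.45790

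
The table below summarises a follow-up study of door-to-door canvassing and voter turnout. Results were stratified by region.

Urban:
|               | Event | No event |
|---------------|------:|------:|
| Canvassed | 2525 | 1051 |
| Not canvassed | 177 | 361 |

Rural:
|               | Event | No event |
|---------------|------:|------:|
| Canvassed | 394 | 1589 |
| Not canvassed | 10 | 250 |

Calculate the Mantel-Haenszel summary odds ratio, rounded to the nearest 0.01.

OR_MH = Σ(aᵢdᵢ/nᵢ) / Σ(bᵢcᵢ/nᵢ), where nᵢ is the stratum total.
Stratum 1 (Urban): n = 4114; a·d/n = 2525·361/4114 = 221.5666; b·c/n = 1051·177/4114 = 45.2180
Stratum 2 (Rural): n = 2243; a·d/n = 394·250/2243 = 43.9144; b·c/n = 1589·10/2243 = 7.0843
OR_MH = (221.5666 + 43.9144) / (45.2180 + 7.0843) = 265.4810 / 52.3023 = 5.07590

5.08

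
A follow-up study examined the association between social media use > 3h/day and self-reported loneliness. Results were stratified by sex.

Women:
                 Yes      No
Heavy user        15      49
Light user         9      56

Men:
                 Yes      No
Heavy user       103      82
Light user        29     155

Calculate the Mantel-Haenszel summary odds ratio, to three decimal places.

OR_MH = Σ(aᵢdᵢ/nᵢ) / Σ(bᵢcᵢ/nᵢ), where nᵢ is the stratum total.
Stratum 1 (Women): n = 129; a·d/n = 15·56/129 = 6.5116; b·c/n = 49·9/129 = 3.4186
Stratum 2 (Men): n = 369; a·d/n = 103·155/369 = 43.2656; b·c/n = 82·29/369 = 6.4444
OR_MH = (6.5116 + 43.2656) / (3.4186 + 6.4444) = 49.7772 / 9.8630 = 5.04684

5.047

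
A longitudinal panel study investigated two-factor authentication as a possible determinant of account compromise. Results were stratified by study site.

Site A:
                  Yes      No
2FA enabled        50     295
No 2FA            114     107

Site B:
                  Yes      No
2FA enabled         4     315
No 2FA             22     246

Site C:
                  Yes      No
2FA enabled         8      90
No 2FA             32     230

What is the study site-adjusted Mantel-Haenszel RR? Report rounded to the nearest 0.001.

0.301

RR_MH = Σ(aᵢ·n₀ᵢ/nᵢ) / Σ(cᵢ·n₁ᵢ/nᵢ), with n₁ᵢ = aᵢ+bᵢ (exposed), n₀ᵢ = cᵢ+dᵢ (unexposed), nᵢ = n₁ᵢ+n₀ᵢ.
Stratum 1 (Site A): n₁ = 345, n₀ = 221, n = 566; a·n₀/n = 50·221/566 = 19.5230; c·n₁/n = 114·345/566 = 69.4876
Stratum 2 (Site B): n₁ = 319, n₀ = 268, n = 587; a·n₀/n = 4·268/587 = 1.8262; c·n₁/n = 22·319/587 = 11.9557
Stratum 3 (Site C): n₁ = 98, n₀ = 262, n = 360; a·n₀/n = 8·262/360 = 5.8222; c·n₁/n = 32·98/360 = 8.7111
RR_MH = (19.5230 + 1.8262 + 5.8222) / (69.4876 + 11.9557 + 8.7111) = 27.1714 / 90.1545 = 0.30139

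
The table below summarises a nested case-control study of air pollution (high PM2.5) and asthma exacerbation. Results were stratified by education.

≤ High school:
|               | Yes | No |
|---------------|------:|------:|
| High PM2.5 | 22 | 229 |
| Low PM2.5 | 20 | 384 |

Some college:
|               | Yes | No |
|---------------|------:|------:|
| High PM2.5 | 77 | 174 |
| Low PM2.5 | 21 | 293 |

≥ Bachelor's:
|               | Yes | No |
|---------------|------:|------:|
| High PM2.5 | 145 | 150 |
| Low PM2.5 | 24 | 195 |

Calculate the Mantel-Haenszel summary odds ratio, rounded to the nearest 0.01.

5.27

OR_MH = Σ(aᵢdᵢ/nᵢ) / Σ(bᵢcᵢ/nᵢ), where nᵢ is the stratum total.
Stratum 1 (≤ High school): n = 655; a·d/n = 22·384/655 = 12.8977; b·c/n = 229·20/655 = 6.9924
Stratum 2 (Some college): n = 565; a·d/n = 77·293/565 = 39.9310; b·c/n = 174·21/565 = 6.4673
Stratum 3 (≥ Bachelor's): n = 514; a·d/n = 145·195/514 = 55.0097; b·c/n = 150·24/514 = 7.0039
OR_MH = (12.8977 + 39.9310 + 55.0097) / (6.9924 + 6.4673 + 7.0039) = 107.8384 / 20.4635 = 5.26979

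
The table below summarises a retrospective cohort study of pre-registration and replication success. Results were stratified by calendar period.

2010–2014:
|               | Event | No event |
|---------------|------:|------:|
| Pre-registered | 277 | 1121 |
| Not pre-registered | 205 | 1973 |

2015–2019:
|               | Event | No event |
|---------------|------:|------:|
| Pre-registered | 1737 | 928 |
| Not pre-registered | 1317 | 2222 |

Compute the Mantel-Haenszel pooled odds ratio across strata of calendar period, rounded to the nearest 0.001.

OR_MH = Σ(aᵢdᵢ/nᵢ) / Σ(bᵢcᵢ/nᵢ), where nᵢ is the stratum total.
Stratum 1 (2010–2014): n = 3576; a·d/n = 277·1973/3576 = 152.8303; b·c/n = 1121·205/3576 = 64.2631
Stratum 2 (2015–2019): n = 6204; a·d/n = 1737·2222/6204 = 622.1170; b·c/n = 928·1317/6204 = 196.9981
OR_MH = (152.8303 + 622.1170) / (64.2631 + 196.9981) = 774.9473 / 261.2612 = 2.96618

2.966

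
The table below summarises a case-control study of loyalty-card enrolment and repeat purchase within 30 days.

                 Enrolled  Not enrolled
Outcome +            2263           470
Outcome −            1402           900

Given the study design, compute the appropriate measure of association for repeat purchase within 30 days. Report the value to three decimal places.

3.091

Reading the table with exposure as columns: a = 2263 (Enrolled, case), b = 1402 (Enrolled, non-case), c = 470 (Not enrolled, case), d = 900.
This is a case-control study: participants were sampled on outcome status, so risks in the source population cannot be estimated directly — relative risk is not valid here. The odds ratio is the appropriate measure.
OR = (a·d)/(b·c) = (2263 × 900) / (1402 × 470) = 2036700 / 658940 = 3.09087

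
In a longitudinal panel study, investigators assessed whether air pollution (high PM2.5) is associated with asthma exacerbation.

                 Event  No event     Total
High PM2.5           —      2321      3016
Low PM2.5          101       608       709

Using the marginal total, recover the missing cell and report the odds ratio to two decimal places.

1.80

The missing cell is in the exposed row: 3016 − 2321 = 695.
So a = 695, b = 2321, c = 101, d = 608.
OR = (a·d)/(b·c) = (695 × 608) / (2321 × 101) = 422560 / 234421 = 1.80257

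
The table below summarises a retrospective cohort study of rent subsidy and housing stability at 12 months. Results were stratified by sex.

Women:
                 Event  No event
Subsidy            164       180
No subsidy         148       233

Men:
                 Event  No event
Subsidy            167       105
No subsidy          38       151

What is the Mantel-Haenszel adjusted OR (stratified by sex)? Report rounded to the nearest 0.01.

OR_MH = Σ(aᵢdᵢ/nᵢ) / Σ(bᵢcᵢ/nᵢ), where nᵢ is the stratum total.
Stratum 1 (Women): n = 725; a·d/n = 164·233/725 = 52.7062; b·c/n = 180·148/725 = 36.7448
Stratum 2 (Men): n = 461; a·d/n = 167·151/461 = 54.7007; b·c/n = 105·38/461 = 8.6551
OR_MH = (52.7062 + 54.7007) / (36.7448 + 8.6551) = 107.4069 / 45.3999 = 2.36579

2.37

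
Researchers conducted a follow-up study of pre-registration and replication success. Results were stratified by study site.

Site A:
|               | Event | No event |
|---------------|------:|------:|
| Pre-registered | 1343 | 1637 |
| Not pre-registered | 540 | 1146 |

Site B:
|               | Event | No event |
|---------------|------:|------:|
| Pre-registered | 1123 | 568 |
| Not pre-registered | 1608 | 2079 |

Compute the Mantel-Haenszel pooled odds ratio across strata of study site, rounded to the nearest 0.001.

2.126

OR_MH = Σ(aᵢdᵢ/nᵢ) / Σ(bᵢcᵢ/nᵢ), where nᵢ is the stratum total.
Stratum 1 (Site A): n = 4666; a·d/n = 1343·1146/4666 = 329.8495; b·c/n = 1637·540/4666 = 189.4514
Stratum 2 (Site B): n = 5378; a·d/n = 1123·2079/5378 = 434.1237; b·c/n = 568·1608/5378 = 169.8297
OR_MH = (329.8495 + 434.1237) / (189.4514 + 169.8297) = 763.9732 / 359.2810 = 2.12639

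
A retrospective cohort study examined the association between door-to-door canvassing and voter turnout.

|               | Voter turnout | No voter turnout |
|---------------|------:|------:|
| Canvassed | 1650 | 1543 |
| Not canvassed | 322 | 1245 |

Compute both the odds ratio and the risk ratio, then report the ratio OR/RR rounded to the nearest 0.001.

Cells: a = 1650, b = 1543, c = 322, d = 1245.
OR = (1650·1245)/(1543·322) = 2054250/496846 = 4.13458
Risk in exposed = 1650/3193 = 0.51676; risk in unexposed = 322/1567 = 0.20549; RR = 2.51477
OR/RR = 4.13458 / 2.51477 = 1.64412
The outcome is not rare, so the OR lies further from 1 than the RR.

1.644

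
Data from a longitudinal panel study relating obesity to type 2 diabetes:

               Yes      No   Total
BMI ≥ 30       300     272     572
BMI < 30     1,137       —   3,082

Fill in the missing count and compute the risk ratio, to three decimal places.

The missing cell is in the unexposed row: 3082 − 1137 = 1945.
So a = 300, b = 272, c = 1137, d = 1945.
RR = [a/(a+b)] / [c/(c+d)] = (300/572) / (1137/3082) = 0.52448/0.36892 = 1.42167

1.422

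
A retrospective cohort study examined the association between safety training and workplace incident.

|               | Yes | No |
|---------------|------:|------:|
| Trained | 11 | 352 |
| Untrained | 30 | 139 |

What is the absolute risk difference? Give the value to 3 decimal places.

Cells: a = 11, b = 352, c = 30, d = 139.
Risk in exposed = 11/363 = 0.030303; risk in unexposed = 30/169 = 0.177515.
Risk difference = 0.030303 − 0.177515 = -0.147212

-0.147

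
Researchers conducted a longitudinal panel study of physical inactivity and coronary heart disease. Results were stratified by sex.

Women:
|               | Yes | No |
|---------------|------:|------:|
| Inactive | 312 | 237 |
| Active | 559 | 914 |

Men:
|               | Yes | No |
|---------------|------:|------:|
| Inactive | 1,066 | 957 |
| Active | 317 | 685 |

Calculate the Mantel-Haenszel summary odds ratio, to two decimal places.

OR_MH = Σ(aᵢdᵢ/nᵢ) / Σ(bᵢcᵢ/nᵢ), where nᵢ is the stratum total.
Stratum 1 (Women): n = 2022; a·d/n = 312·914/2022 = 141.0326; b·c/n = 237·559/2022 = 65.5208
Stratum 2 (Men): n = 3025; a·d/n = 1066·685/3025 = 241.3917; b·c/n = 957·317/3025 = 100.2873
OR_MH = (141.0326 + 241.3917) / (65.5208 + 100.2873) = 382.4244 / 165.8080 = 2.30643

2.31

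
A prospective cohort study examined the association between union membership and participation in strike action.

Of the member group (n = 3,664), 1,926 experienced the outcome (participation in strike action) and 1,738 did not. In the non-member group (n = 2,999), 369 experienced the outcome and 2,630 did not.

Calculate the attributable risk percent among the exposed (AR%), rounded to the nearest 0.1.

From the description: a = 1926, b = 1738, c = 369, d = 2630.
Risk in exposed = 1926/3664 = 0.52566; risk in unexposed = 369/2999 = 0.12304.
RR = 0.52566/0.12304 = 4.27219
AR% = (RR − 1)/RR × 100 = (4.27219 − 1)/4.27219 × 100 = 76.5928%

76.6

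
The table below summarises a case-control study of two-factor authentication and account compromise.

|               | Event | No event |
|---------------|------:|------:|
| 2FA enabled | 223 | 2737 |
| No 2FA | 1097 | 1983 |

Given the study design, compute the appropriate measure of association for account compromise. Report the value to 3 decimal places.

Cells: a = 223, b = 2737, c = 1097, d = 1983.
This is a case-control study: participants were sampled on outcome status, so risks in the source population cannot be estimated directly — relative risk is not valid here. The odds ratio is the appropriate measure.
OR = (a·d)/(b·c) = (223 × 1983) / (2737 × 1097) = 442209 / 3002489 = 0.14728

0.147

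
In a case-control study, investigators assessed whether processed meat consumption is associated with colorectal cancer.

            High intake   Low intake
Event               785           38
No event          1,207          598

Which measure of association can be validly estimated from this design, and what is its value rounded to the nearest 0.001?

Reading the table with exposure as columns: a = 785 (High intake, case), b = 1207 (High intake, non-case), c = 38 (Low intake, case), d = 598.
This is a case-control study: participants were sampled on outcome status, so risks in the source population cannot be estimated directly — relative risk is not valid here. The odds ratio is the appropriate measure.
OR = (a·d)/(b·c) = (785 × 598) / (1207 × 38) = 469430 / 45866 = 10.23481

10.235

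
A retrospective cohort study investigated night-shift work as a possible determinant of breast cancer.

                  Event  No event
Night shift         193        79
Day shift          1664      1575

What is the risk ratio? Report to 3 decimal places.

Cells: a = 193, b = 79, c = 1664, d = 1575.
Risk in exposed = 193/272 = 0.70956; risk in unexposed = 1664/3239 = 0.51374.
RR = 0.70956 / 0.51374 = 1.38117
The risk among the exposed is 1.38 times that among the unexposed.

1.381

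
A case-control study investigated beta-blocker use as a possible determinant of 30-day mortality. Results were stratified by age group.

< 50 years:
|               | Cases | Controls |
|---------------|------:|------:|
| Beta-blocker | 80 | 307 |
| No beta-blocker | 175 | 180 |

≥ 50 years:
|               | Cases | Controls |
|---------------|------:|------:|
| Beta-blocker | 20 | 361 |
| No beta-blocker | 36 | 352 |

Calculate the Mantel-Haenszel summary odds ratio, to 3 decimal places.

0.320

OR_MH = Σ(aᵢdᵢ/nᵢ) / Σ(bᵢcᵢ/nᵢ), where nᵢ is the stratum total.
Stratum 1 (< 50 years): n = 742; a·d/n = 80·180/742 = 19.4070; b·c/n = 307·175/742 = 72.4057
Stratum 2 (≥ 50 years): n = 769; a·d/n = 20·352/769 = 9.1547; b·c/n = 361·36/769 = 16.8999
OR_MH = (19.4070 + 9.1547) / (72.4057 + 16.8999) = 28.5618 / 89.3055 = 0.31982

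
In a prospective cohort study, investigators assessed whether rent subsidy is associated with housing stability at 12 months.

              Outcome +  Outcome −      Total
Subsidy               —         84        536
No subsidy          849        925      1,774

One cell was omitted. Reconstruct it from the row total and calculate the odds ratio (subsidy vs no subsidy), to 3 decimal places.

5.863

The missing cell is in the exposed row: 536 − 84 = 452.
So a = 452, b = 84, c = 849, d = 925.
OR = (a·d)/(b·c) = (452 × 925) / (84 × 849) = 418100 / 71316 = 5.86264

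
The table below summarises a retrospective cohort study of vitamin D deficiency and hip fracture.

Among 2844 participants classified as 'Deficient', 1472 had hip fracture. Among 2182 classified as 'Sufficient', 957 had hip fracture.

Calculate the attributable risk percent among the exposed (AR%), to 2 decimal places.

From the description: a = 1472, b = 1372, c = 957, d = 1225.
Risk in exposed = 1472/2844 = 0.51758; risk in unexposed = 957/2182 = 0.43859.
RR = 0.51758/0.43859 = 1.18011
AR% = (RR − 1)/RR × 100 = (1.18011 − 1)/1.18011 × 100 = 15.2619%

15.26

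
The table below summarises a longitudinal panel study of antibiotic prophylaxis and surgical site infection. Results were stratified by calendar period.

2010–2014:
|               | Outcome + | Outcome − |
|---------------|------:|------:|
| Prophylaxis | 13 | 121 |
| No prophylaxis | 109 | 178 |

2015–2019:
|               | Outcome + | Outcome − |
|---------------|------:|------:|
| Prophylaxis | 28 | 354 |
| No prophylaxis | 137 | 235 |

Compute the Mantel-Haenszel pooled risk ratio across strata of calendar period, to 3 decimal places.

0.218

RR_MH = Σ(aᵢ·n₀ᵢ/nᵢ) / Σ(cᵢ·n₁ᵢ/nᵢ), with n₁ᵢ = aᵢ+bᵢ (exposed), n₀ᵢ = cᵢ+dᵢ (unexposed), nᵢ = n₁ᵢ+n₀ᵢ.
Stratum 1 (2010–2014): n₁ = 134, n₀ = 287, n = 421; a·n₀/n = 13·287/421 = 8.8622; c·n₁/n = 109·134/421 = 34.6936
Stratum 2 (2015–2019): n₁ = 382, n₀ = 372, n = 754; a·n₀/n = 28·372/754 = 13.8143; c·n₁/n = 137·382/754 = 69.4085
RR_MH = (8.8622 + 13.8143) / (34.6936 + 69.4085) = 22.6766 / 104.1021 = 0.21783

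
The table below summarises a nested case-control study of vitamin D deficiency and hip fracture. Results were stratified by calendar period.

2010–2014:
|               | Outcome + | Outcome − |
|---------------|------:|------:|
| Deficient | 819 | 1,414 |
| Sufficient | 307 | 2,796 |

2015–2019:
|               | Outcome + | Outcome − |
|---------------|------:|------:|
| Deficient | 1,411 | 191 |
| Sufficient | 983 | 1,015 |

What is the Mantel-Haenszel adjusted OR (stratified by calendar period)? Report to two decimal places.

OR_MH = Σ(aᵢdᵢ/nᵢ) / Σ(bᵢcᵢ/nᵢ), where nᵢ is the stratum total.
Stratum 1 (2010–2014): n = 5336; a·d/n = 819·2796/5336 = 429.1462; b·c/n = 1414·307/5336 = 81.3527
Stratum 2 (2015–2019): n = 3600; a·d/n = 1411·1015/3600 = 397.8236; b·c/n = 191·983/3600 = 52.1536
OR_MH = (429.1462 + 397.8236) / (81.3527 + 52.1536) = 826.9698 / 133.5063 = 6.19424

6.19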